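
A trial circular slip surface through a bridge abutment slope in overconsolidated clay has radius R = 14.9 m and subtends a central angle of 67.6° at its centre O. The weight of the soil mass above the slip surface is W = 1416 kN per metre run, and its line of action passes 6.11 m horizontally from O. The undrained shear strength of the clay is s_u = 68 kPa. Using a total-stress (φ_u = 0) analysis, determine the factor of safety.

Taking moments about the centre O, the resisting moment is provided by the undrained shear strength acting along the arc:
Arc length L_a = R·θ = 14.9·(67.6°·π/180) = 14.9·1.1798 = 17.58 m
M_R = s_u·L_a·R = 68·17.58·14.9 = 17811.7 kN·m/m
M_D = W·d = 1416·6.11 = 8651.8 kN·m/m
FS = M_R / M_D = 17811.7 / 8651.8 = 2.059

FS = 2.06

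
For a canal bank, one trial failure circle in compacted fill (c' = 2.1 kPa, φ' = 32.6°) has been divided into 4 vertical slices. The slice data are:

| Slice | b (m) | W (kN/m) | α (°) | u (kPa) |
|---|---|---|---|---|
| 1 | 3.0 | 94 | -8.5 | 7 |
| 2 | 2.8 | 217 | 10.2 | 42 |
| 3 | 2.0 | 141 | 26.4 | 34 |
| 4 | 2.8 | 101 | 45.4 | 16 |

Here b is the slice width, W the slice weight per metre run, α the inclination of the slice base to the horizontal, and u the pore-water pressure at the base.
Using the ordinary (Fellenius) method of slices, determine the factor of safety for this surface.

Ordinary method of slices: FS = Σ[c'·Δl_i + (W_i cosα_i − u_i·Δl_i)·tanφ'] / Σ W_i sinα_i, with Δl_i = b_i / cosα_i.
Slice 1: Δl = 3.0/cos(-8.5°) = 3.033 m; N'_1 = 94·cos(-8.5°) − 7·3.033 = 71.7; c'Δl = 6.37; W sinα = -13.9
Slice 2: Δl = 2.8/cos10.2° = 2.845 m; N'_2 = 217·cos10.2° − 42·2.845 = 94.1; c'Δl = 5.97; W sinα = 38.4
Slice 3: Δl = 2.0/cos26.4° = 2.233 m; N'_3 = 141·cos26.4° − 34·2.233 = 50.4; c'Δl = 4.69; W sinα = 62.7
Slice 4: Δl = 2.8/cos45.4° = 3.988 m; N'_4 = 101·cos45.4° − 16·3.988 = 7.1; c'Δl = 8.37; W sinα = 71.9
Σc'Δl = 25.4 kN/m; ΣN' = 223.3 kN/m; ΣW sinα = 159.1 kN/m
Resisting = 25.4 + 223.3·tan32.6° = 25.4 + 142.8 = 168.2 kN/m
FS = 168.2 / 159.1 = 1.057

FS = 1.06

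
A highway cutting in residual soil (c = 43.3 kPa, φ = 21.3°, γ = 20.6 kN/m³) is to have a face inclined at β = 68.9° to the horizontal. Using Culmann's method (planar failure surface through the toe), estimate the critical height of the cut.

H_c = 22.44 m

Culmann's analysis gives the critical failure plane at α_cr = (β + φ)/2 = (68.9 + 21.3)/2 = 45.1°, and the critical height
H_c = (4c/γ) · sinβ cosφ / [1 − cos(β − φ)]
    = (4·43.3/20.6) · sin68.9°·cos21.3° / [1 − cos(47.6°)]
    = 8.408 · 0.9330·0.9317 / [1 − 0.6743]
    = 8.408 · 0.8692 / 0.3257
    = 22.44 m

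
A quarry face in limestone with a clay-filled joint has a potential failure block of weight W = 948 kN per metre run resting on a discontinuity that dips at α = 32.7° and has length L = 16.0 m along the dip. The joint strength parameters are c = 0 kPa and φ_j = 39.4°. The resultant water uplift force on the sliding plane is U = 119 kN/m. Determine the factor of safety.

FS = 1.09

Resolving the block weight along and normal to the plane and applying the Mohr–Coulomb strength on the joint:
N' = W cosα − U = 948·cos32.7° − 119 = 678.8 kN/m
Driving force T = W sinα = 948·sin32.7° = 512.1 kN/m
Resisting force R = c·L + N'·tanφ_j = 0·16.0 + 678.8·tan39.4° = 0.0 + 557.5 = 557.5 kN/m
FS = R / T = 557.5 / 512.1 = 1.089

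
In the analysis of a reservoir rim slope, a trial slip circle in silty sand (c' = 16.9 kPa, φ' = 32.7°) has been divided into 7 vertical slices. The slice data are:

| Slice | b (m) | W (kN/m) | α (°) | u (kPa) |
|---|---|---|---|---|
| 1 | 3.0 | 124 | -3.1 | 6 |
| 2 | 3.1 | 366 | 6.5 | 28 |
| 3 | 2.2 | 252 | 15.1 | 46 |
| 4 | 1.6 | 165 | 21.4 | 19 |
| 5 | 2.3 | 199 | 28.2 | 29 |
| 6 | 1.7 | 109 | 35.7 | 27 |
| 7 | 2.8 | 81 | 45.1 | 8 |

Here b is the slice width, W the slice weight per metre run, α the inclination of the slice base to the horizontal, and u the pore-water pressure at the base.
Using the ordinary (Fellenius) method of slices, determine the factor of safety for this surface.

Ordinary method of slices: FS = Σ[c'·Δl_i + (W_i cosα_i − u_i·Δl_i)·tanφ'] / Σ W_i sinα_i, with Δl_i = b_i / cosα_i.
Slice 1: Δl = 3.0/cos(-3.1°) = 3.004 m; N'_1 = 124·cos(-3.1°) − 6·3.004 = 105.8; c'Δl = 50.77; W sinα = -6.7
Slice 2: Δl = 3.1/cos6.5° = 3.120 m; N'_2 = 366·cos6.5° − 28·3.120 = 276.3; c'Δl = 52.73; W sinα = 41.4
Slice 3: Δl = 2.2/cos15.1° = 2.279 m; N'_3 = 252·cos15.1° − 46·2.279 = 138.5; c'Δl = 38.51; W sinα = 65.6
Slice 4: Δl = 1.6/cos21.4° = 1.718 m; N'_4 = 165·cos21.4° − 19·1.718 = 121.0; c'Δl = 29.04; W sinα = 60.2
Slice 5: Δl = 2.3/cos28.2° = 2.610 m; N'_5 = 199·cos28.2° − 29·2.610 = 99.7; c'Δl = 44.11; W sinα = 94.0
Slice 6: Δl = 1.7/cos35.7° = 2.093 m; N'_6 = 109·cos35.7° − 27·2.093 = 32.0; c'Δl = 35.38; W sinα = 63.6
Slice 7: Δl = 2.8/cos45.1° = 3.967 m; N'_7 = 81·cos45.1° − 8·3.967 = 25.4; c'Δl = 67.04; W sinα = 57.4
Σc'Δl = 317.6 kN/m; ΣN' = 798.7 kN/m; ΣW sinα = 375.6 kN/m
Resisting = 317.6 + 798.7·tan32.7° = 317.6 + 512.7 = 830.3 kN/m
FS = 830.3 / 375.6 = 2.211

FS = 2.21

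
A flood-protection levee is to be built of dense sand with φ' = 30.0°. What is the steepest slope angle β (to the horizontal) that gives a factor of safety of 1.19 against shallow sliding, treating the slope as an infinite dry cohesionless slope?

β = 25.9°

For an infinite dry cohesionless slope FS = tanφ'/tanβ, so tanβ = tanφ' / FS.
tanβ = tan30.0° / 1.19 = 0.5774 / 1.19 = 0.4852
β = arctan(0.4852) = 25.88°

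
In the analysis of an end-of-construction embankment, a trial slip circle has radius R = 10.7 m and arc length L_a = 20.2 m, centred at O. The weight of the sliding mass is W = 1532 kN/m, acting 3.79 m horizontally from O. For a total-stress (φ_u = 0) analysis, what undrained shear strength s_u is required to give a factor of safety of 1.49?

FS = s_u·L_a·R / (W·d), so s_u = FS·W·d / (L_a·R).
s_u = 1.49·1532·3.79 / (20.20·10.7) = 8651.4 / 216.14 = 40.03 kPa

s_u = 40.0 kPa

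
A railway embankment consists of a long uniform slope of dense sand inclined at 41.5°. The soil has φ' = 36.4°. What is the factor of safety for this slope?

For a dry cohesionless infinite slope the factor of safety is FS = tanφ' / tanβ.
FS = tan36.4° / tan41.5° = 0.7373 / 0.8847 = 0.833

FS = 0.83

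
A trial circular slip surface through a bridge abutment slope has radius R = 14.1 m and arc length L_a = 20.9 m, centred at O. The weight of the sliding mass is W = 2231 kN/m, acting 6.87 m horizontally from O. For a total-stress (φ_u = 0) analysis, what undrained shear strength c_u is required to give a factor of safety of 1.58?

c_u = 82.2 kPa

FS = c_u·L_a·R / (W·d), so c_u = FS·W·d / (L_a·R).
c_u = 1.58·2231·6.87 / (20.90·14.1) = 24216.6 / 294.69 = 82.18 kPa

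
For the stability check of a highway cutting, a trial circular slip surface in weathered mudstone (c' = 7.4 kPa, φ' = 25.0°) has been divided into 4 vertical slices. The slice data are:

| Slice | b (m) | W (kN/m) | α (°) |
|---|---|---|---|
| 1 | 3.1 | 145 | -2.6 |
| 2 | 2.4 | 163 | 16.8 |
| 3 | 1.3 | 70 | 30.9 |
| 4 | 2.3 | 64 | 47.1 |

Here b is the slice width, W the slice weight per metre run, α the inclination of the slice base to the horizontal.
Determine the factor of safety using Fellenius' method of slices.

FS = 2.16

Ordinary method of slices: FS = Σ[c'·Δl_i + (W_i cosα_i)·tanφ'] / Σ W_i sinα_i, with Δl_i = b_i / cosα_i.
Slice 1: Δl = 3.1/cos(-2.6°) = 3.103 m; N'_1 = 145·cos(-2.6°) = 144.9; c'Δl = 22.96; W sinα = -6.6
Slice 2: Δl = 2.4/cos16.8° = 2.507 m; N'_2 = 163·cos16.8° = 156.0; c'Δl = 18.55; W sinα = 47.1
Slice 3: Δl = 1.3/cos30.9° = 1.515 m; N'_3 = 70·cos30.9° = 60.1; c'Δl = 11.21; W sinα = 35.9
Slice 4: Δl = 2.3/cos47.1° = 3.379 m; N'_4 = 64·cos47.1° = 43.6; c'Δl = 25.00; W sinα = 46.9
Σc'Δl = 77.7 kN/m; ΣN' = 404.5 kN/m; ΣW sinα = 123.4 kN/m
Resisting = 77.7 + 404.5·tan25.0° = 77.7 + 188.6 = 266.4 kN/m
FS = 266.4 / 123.4 = 2.159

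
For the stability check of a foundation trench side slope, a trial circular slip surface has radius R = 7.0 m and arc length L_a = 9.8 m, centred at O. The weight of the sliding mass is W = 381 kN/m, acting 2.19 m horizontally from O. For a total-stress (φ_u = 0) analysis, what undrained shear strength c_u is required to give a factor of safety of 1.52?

FS = c_u·L_a·R / (W·d), so c_u = FS·W·d / (L_a·R).
c_u = 1.52·381·2.19 / (9.80·7.0) = 1268.3 / 68.60 = 18.49 kPa

c_u = 18.5 kPa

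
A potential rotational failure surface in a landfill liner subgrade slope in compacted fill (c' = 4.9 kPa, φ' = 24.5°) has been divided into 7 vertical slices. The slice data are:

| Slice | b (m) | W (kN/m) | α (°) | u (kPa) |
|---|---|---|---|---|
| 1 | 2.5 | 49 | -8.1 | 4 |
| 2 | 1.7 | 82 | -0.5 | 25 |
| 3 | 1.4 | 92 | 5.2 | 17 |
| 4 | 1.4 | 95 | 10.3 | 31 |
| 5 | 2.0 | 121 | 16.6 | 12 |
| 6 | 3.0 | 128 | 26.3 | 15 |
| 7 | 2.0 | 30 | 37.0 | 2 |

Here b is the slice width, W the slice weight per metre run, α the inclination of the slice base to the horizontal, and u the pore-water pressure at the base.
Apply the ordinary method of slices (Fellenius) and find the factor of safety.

FS = 1.90

Ordinary method of slices: FS = Σ[c'·Δl_i + (W_i cosα_i − u_i·Δl_i)·tanφ'] / Σ W_i sinα_i, with Δl_i = b_i / cosα_i.
Slice 1: Δl = 2.5/cos(-8.1°) = 2.525 m; N'_1 = 49·cos(-8.1°) − 4·2.525 = 38.4; c'Δl = 12.37; W sinα = -6.9
Slice 2: Δl = 1.7/cos(-0.5°) = 1.700 m; N'_2 = 82·cos(-0.5°) − 25·1.700 = 39.5; c'Δl = 8.33; W sinα = -0.7
Slice 3: Δl = 1.4/cos5.2° = 1.406 m; N'_3 = 92·cos5.2° − 17·1.406 = 67.7; c'Δl = 6.89; W sinα = 8.3
Slice 4: Δl = 1.4/cos10.3° = 1.423 m; N'_4 = 95·cos10.3° − 31·1.423 = 49.4; c'Δl = 6.97; W sinα = 17.0
Slice 5: Δl = 2.0/cos16.6° = 2.087 m; N'_5 = 121·cos16.6° − 12·2.087 = 90.9; c'Δl = 10.23; W sinα = 34.6
Slice 6: Δl = 3.0/cos26.3° = 3.346 m; N'_6 = 128·cos26.3° − 15·3.346 = 64.6; c'Δl = 16.40; W sinα = 56.7
Slice 7: Δl = 2.0/cos37.0° = 2.504 m; N'_7 = 30·cos37.0° − 2·2.504 = 19.0; c'Δl = 12.27; W sinα = 18.1
Σc'Δl = 73.5 kN/m; ΣN' = 369.4 kN/m; ΣW sinα = 127.0 kN/m
Resisting = 73.5 + 369.4·tan24.5° = 73.5 + 168.3 = 241.8 kN/m
FS = 241.8 / 127.0 = 1.903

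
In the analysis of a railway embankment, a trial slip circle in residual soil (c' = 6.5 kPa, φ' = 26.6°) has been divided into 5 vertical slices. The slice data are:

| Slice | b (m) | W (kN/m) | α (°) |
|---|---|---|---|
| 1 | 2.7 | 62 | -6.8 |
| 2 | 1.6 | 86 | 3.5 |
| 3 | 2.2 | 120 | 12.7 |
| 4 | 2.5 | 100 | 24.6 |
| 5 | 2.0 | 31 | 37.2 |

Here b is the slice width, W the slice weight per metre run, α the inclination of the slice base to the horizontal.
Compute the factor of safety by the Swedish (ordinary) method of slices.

Ordinary method of slices: FS = Σ[c'·Δl_i + (W_i cosα_i)·tanφ'] / Σ W_i sinα_i, with Δl_i = b_i / cosα_i.
Slice 1: Δl = 2.7/cos(-6.8°) = 2.719 m; N'_1 = 62·cos(-6.8°) = 61.6; c'Δl = 17.67; W sinα = -7.3
Slice 2: Δl = 1.6/cos3.5° = 1.603 m; N'_2 = 86·cos3.5° = 85.8; c'Δl = 10.42; W sinα = 5.3
Slice 3: Δl = 2.2/cos12.7° = 2.255 m; N'_3 = 120·cos12.7° = 117.1; c'Δl = 14.66; W sinα = 26.4
Slice 4: Δl = 2.5/cos24.6° = 2.750 m; N'_4 = 100·cos24.6° = 90.9; c'Δl = 17.87; W sinα = 41.6
Slice 5: Δl = 2.0/cos37.2° = 2.511 m; N'_5 = 31·cos37.2° = 24.7; c'Δl = 16.32; W sinα = 18.7
Σc'Δl = 76.9 kN/m; ΣN' = 380.1 kN/m; ΣW sinα = 84.7 kN/m
Resisting = 76.9 + 380.1·tan26.6° = 76.9 + 190.3 = 267.3 kN/m
FS = 267.3 / 84.7 = 3.157

FS = 3.16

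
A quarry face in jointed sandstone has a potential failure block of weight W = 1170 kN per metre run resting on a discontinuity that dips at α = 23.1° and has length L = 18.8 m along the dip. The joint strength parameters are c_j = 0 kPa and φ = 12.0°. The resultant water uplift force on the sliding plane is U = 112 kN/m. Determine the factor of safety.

Resolving the block weight along and normal to the plane and applying the Mohr–Coulomb strength on the joint:
N' = W cosα − U = 1170·cos23.1° − 112 = 964.2 kN/m
Driving force T = W sinα = 1170·sin23.1° = 459.0 kN/m
Resisting force R = c_j·L + N'·tanφ = 0·18.8 + 964.2·tan12.0° = 0.0 + 204.9 = 204.9 kN/m
FS = R / T = 204.9 / 459.0 = 0.446

FS = 0.45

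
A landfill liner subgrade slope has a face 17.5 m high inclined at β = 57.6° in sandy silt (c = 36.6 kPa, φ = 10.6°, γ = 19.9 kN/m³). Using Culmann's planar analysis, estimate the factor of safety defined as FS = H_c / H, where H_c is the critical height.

H_c = (4c/γ) · sinβ cosφ / [1 − cos(β − φ)]
    = (4·36.6/19.9) · sin57.6°·cos10.6° / [1 − cos47.0°]
    = 7.357 · 0.8299 / 0.3180 = 19.20 m
FS = H_c / H = 19.20 / 17.5 = 1.097

FS = 1.10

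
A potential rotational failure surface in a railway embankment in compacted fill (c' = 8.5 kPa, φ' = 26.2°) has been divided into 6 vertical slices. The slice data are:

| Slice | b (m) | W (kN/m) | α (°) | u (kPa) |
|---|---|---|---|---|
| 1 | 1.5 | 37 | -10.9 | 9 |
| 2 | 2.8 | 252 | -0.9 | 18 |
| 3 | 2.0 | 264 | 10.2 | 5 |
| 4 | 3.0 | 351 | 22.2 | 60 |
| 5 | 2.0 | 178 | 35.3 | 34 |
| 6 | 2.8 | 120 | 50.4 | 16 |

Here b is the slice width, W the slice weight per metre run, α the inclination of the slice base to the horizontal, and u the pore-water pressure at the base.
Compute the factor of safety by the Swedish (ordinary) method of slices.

Ordinary method of slices: FS = Σ[c'·Δl_i + (W_i cosα_i − u_i·Δl_i)·tanφ'] / Σ W_i sinα_i, with Δl_i = b_i / cosα_i.
Slice 1: Δl = 1.5/cos(-10.9°) = 1.528 m; N'_1 = 37·cos(-10.9°) − 9·1.528 = 22.6; c'Δl = 12.98; W sinα = -7.0
Slice 2: Δl = 2.8/cos(-0.9°) = 2.800 m; N'_2 = 252·cos(-0.9°) − 18·2.800 = 201.6; c'Δl = 23.80; W sinα = -4.0
Slice 3: Δl = 2.0/cos10.2° = 2.032 m; N'_3 = 264·cos10.2° − 5·2.032 = 249.7; c'Δl = 17.27; W sinα = 46.8
Slice 4: Δl = 3.0/cos22.2° = 3.240 m; N'_4 = 351·cos22.2° − 60·3.240 = 130.6; c'Δl = 27.54; W sinα = 132.6
Slice 5: Δl = 2.0/cos35.3° = 2.451 m; N'_5 = 178·cos35.3° − 34·2.451 = 62.0; c'Δl = 20.83; W sinα = 102.9
Slice 6: Δl = 2.8/cos50.4° = 4.393 m; N'_6 = 120·cos50.4° − 16·4.393 = 6.2; c'Δl = 37.34; W sinα = 92.5
Σc'Δl = 139.8 kN/m; ΣN' = 672.5 kN/m; ΣW sinα = 363.7 kN/m
Resisting = 139.8 + 672.5·tan26.2° = 139.8 + 330.9 = 470.7 kN/m
FS = 470.7 / 363.7 = 1.294

FS = 1.29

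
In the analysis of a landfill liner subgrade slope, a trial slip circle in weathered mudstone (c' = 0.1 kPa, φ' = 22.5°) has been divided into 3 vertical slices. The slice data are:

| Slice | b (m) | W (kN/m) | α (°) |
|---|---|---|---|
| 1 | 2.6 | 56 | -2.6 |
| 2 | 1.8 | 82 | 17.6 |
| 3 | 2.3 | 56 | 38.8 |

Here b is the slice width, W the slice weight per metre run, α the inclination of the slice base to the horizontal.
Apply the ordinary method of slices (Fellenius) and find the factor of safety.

FS = 1.30

Ordinary method of slices: FS = Σ[c'·Δl_i + (W_i cosα_i)·tanφ'] / Σ W_i sinα_i, with Δl_i = b_i / cosα_i.
Slice 1: Δl = 2.6/cos(-2.6°) = 2.603 m; N'_1 = 56·cos(-2.6°) = 55.9; c'Δl = 0.26; W sinα = -2.5
Slice 2: Δl = 1.8/cos17.6° = 1.888 m; N'_2 = 82·cos17.6° = 78.2; c'Δl = 0.19; W sinα = 24.8
Slice 3: Δl = 2.3/cos38.8° = 2.951 m; N'_3 = 56·cos38.8° = 43.6; c'Δl = 0.30; W sinα = 35.1
Σc'Δl = 0.7 kN/m; ΣN' = 177.7 kN/m; ΣW sinα = 57.3 kN/m
Resisting = 0.7 + 177.7·tan22.5° = 0.7 + 73.6 = 74.4 kN/m
FS = 74.4 / 57.3 = 1.297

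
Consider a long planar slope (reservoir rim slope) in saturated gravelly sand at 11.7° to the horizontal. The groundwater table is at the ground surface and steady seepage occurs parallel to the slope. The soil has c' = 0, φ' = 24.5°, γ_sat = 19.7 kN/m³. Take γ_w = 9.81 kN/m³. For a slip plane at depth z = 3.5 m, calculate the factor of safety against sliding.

FS = 1.10

With seepage parallel to the slope and the water table at the surface, the effective normal stress on the slip plane uses the buoyant unit weight γ' = γ_sat − γ_w while the driving shear stress uses γ_sat:
FS = [c' + γ' z cos²β tanφ'] / [γ_sat z sinβ cosβ]
(For c' = 0 this reduces to FS = (γ'/γ_sat)·tanφ'/tanβ.)
γ' = 19.7 − 9.81 = 9.89 kN/m³
Numerator = 0.0 + 9.89·3.5·cos²11.7°·tan24.5° = 0.0 + 9.89·3.5·0.9589·0.4557 = 15.126 kPa
Denominator = 19.7·3.5·sin11.7°·cos11.7° = 19.7·3.5·0.2028·0.9792 = 13.692 kPa
FS = 15.126 / 13.692 = 1.105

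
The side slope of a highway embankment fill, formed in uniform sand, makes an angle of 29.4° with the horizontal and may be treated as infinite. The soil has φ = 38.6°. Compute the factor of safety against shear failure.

For a dry cohesionless infinite slope the factor of safety is FS = tanφ / tanβ.
FS = tan38.6° / tan29.4° = 0.7983 / 0.5635 = 1.417

FS = 1.42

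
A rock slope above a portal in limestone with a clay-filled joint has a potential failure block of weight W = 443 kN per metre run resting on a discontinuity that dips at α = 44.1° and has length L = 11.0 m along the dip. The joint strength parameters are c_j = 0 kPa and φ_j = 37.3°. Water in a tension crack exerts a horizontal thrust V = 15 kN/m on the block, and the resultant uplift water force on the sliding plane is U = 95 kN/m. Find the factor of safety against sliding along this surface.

FS = 0.51

Resolving the block weight along and normal to the plane and applying the Mohr–Coulomb strength on the joint:
N' = W cosα − U − V sinα = 443·cos44.1° − 95 − 15·sin44.1° = 212.7 kN/m
Driving force T = W sinα + V cosα = 443·sin44.1° + 15·cos44.1° = 319.1 kN/m
Resisting force R = c_j·L + N'·tanφ_j = 0·11.0 + 212.7·tan37.3° = 0.0 + 162.0 = 162.0 kN/m
FS = R / T = 162.0 / 319.1 = 0.508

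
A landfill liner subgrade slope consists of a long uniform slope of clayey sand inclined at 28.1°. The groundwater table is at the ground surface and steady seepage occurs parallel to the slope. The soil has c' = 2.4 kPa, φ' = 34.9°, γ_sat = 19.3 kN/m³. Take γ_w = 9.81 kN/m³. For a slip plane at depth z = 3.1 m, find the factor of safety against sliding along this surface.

FS = 0.74

With seepage parallel to the slope and the water table at the surface, the effective normal stress on the slip plane uses the buoyant unit weight γ' = γ_sat − γ_w while the driving shear stress uses γ_sat:
FS = [c' + γ' z cos²β tanφ'] / [γ_sat z sinβ cosβ]
γ' = 19.3 − 9.81 = 9.49 kN/m³
Numerator = 2.4 + 9.49·3.1·cos²28.1°·tan34.9° = 2.4 + 9.49·3.1·0.7781·0.6976 = 18.370 kPa
Denominator = 19.3·3.1·sin28.1°·cos28.1° = 19.3·3.1·0.4710·0.8821 = 24.859 kPa
FS = 18.370 / 24.859 = 0.739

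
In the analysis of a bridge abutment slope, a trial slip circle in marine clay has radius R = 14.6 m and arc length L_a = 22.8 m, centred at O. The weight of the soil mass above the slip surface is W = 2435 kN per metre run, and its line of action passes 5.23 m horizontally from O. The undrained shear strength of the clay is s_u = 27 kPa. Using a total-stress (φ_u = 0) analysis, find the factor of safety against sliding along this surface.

Taking moments about the centre O, the resisting moment is provided by the undrained shear strength acting along the arc:
M_R = s_u·L_a·R = 27·22.80·14.6 = 8987.8 kN·m/m
M_D = W·d = 2435·5.23 = 12735.1 kN·m/m
FS = M_R / M_D = 8987.8 / 12735.1 = 0.706

FS = 0.71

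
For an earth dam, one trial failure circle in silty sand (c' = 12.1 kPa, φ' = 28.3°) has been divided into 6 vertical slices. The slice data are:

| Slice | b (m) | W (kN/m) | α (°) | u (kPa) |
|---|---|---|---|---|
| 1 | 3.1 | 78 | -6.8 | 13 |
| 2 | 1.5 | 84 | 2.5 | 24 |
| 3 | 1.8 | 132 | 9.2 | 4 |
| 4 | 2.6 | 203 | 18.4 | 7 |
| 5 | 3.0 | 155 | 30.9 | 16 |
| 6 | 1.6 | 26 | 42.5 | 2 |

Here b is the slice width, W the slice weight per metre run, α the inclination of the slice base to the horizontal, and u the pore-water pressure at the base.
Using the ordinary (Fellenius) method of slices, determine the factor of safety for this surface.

Ordinary method of slices: FS = Σ[c'·Δl_i + (W_i cosα_i − u_i·Δl_i)·tanφ'] / Σ W_i sinα_i, with Δl_i = b_i / cosα_i.
Slice 1: Δl = 3.1/cos(-6.8°) = 3.122 m; N'_1 = 78·cos(-6.8°) − 13·3.122 = 36.9; c'Δl = 37.78; W sinα = -9.2
Slice 2: Δl = 1.5/cos2.5° = 1.501 m; N'_2 = 84·cos2.5° − 24·1.501 = 47.9; c'Δl = 18.17; W sinα = 3.7
Slice 3: Δl = 1.8/cos9.2° = 1.823 m; N'_3 = 132·cos9.2° − 4·1.823 = 123.0; c'Δl = 22.06; W sinα = 21.1
Slice 4: Δl = 2.6/cos18.4° = 2.740 m; N'_4 = 203·cos18.4° − 7·2.740 = 173.4; c'Δl = 33.16; W sinα = 64.1
Slice 5: Δl = 3.0/cos30.9° = 3.496 m; N'_5 = 155·cos30.9° − 16·3.496 = 77.1; c'Δl = 42.30; W sinα = 79.6
Slice 6: Δl = 1.6/cos42.5° = 2.170 m; N'_6 = 26·cos42.5° − 2·2.170 = 14.8; c'Δl = 26.26; W sinα = 17.6
Σc'Δl = 179.7 kN/m; ΣN' = 473.1 kN/m; ΣW sinα = 176.8 kN/m
Resisting = 179.7 + 473.1·tan28.3° = 179.7 + 254.7 = 434.5 kN/m
FS = 434.5 / 176.8 = 2.458

FS = 2.46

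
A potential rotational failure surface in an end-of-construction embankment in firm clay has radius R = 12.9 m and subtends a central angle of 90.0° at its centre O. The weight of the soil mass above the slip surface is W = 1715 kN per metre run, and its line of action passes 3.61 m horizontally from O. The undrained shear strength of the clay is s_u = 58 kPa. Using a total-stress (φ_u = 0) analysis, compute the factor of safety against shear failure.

Taking moments about the centre O, the resisting moment is provided by the undrained shear strength acting along the arc:
Arc length L_a = R·θ = 12.9·(90.0°·π/180) = 12.9·1.5708 = 20.26 m
M_R = s_u·L_a·R = 58·20.26·12.9 = 15161.0 kN·m/m
M_D = W·d = 1715·3.61 = 6191.1 kN·m/m
FS = M_R / M_D = 15161.0 / 6191.1 = 2.449

FS = 2.45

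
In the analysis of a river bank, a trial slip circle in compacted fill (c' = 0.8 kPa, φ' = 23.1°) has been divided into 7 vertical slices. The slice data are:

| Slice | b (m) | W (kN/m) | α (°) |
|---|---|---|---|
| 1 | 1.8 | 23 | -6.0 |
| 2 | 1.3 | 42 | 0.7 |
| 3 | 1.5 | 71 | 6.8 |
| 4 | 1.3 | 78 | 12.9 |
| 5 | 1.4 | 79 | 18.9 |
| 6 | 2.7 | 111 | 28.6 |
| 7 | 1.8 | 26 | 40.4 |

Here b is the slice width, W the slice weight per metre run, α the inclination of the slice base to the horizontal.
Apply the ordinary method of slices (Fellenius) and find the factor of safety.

FS = 1.53

Ordinary method of slices: FS = Σ[c'·Δl_i + (W_i cosα_i)·tanφ'] / Σ W_i sinα_i, with Δl_i = b_i / cosα_i.
Slice 1: Δl = 1.8/cos(-6.0°) = 1.810 m; N'_1 = 23·cos(-6.0°) = 22.9; c'Δl = 1.45; W sinα = -2.4
Slice 2: Δl = 1.3/cos0.7° = 1.300 m; N'_2 = 42·cos0.7° = 42.0; c'Δl = 1.04; W sinα = 0.5
Slice 3: Δl = 1.5/cos6.8° = 1.511 m; N'_3 = 71·cos6.8° = 70.5; c'Δl = 1.21; W sinα = 8.4
Slice 4: Δl = 1.3/cos12.9° = 1.334 m; N'_4 = 78·cos12.9° = 76.0; c'Δl = 1.07; W sinα = 17.4
Slice 5: Δl = 1.4/cos18.9° = 1.480 m; N'_5 = 79·cos18.9° = 74.7; c'Δl = 1.18; W sinα = 25.6
Slice 6: Δl = 2.7/cos28.6° = 3.075 m; N'_6 = 111·cos28.6° = 97.5; c'Δl = 2.46; W sinα = 53.1
Slice 7: Δl = 1.8/cos40.4° = 2.364 m; N'_7 = 26·cos40.4° = 19.8; c'Δl = 1.89; W sinα = 16.9
Σc'Δl = 10.3 kN/m; ΣN' = 403.4 kN/m; ΣW sinα = 119.5 kN/m
Resisting = 10.3 + 403.4·tan23.1° = 10.3 + 172.1 = 182.4 kN/m
FS = 182.4 / 119.5 = 1.526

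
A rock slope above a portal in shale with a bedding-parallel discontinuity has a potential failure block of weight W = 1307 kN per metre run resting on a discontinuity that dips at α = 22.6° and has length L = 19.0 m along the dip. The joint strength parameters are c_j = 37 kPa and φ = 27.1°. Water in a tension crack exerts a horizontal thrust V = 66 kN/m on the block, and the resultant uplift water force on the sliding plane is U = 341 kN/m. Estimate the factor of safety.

Resolving the block weight along and normal to the plane and applying the Mohr–Coulomb strength on the joint:
N' = W cosα − U − V sinα = 1307·cos22.6° − 341 − 66·sin22.6° = 840.3 kN/m
Driving force T = W sinα + V cosα = 1307·sin22.6° + 66·cos22.6° = 563.2 kN/m
Resisting force R = c_j·L + N'·tanφ = 37·19.0 + 840.3·tan27.1° = 703.0 + 430.0 = 1133.0 kN/m
FS = R / T = 1133.0 / 563.2 = 2.012

FS = 2.01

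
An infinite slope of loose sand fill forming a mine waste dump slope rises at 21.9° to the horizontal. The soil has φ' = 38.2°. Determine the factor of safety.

FS = 1.96

For a dry cohesionless infinite slope the factor of safety is FS = tanφ' / tanβ.
FS = tan38.2° / tan21.9° = 0.7869 / 0.4020 = 1.958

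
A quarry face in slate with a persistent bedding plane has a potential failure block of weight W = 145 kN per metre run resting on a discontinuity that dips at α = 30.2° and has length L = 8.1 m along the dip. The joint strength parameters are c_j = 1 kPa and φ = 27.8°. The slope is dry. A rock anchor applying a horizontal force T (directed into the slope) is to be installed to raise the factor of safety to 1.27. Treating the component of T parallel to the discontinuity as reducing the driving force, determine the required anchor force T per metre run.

Resolving forces along and normal to the sliding plane, with the horizontal anchor force T adding T·sinα to the effective normal force and T·cosα acting up the plane against the driving force:
FS = [c_jL + (W cosα + T sinα) tanφ] / [W sinα − T cosα]
Without the anchor: N' = 125.3 kN/m, driving T_d = 72.9 kN/m, resisting R = 1·8.1 + 125.3·tan27.8° = 74.2 kN/m, FS = 1.02.
Setting FS = 1.27 and solving for T:
1.27·(72.9 − T cos30.2°) = 74.2 + T sin30.2°·tan27.8°
T·(sin30.2°·tan27.8° + 1.27·cos30.2°) = 1.27·72.9 − 74.2
T·(0.5030·0.5272 + 1.27·0.8643) = 92.6 − 74.2 = 18.5
T·1.3628 = 18.5
T = 13.5 kN/m

T = 14 kN/m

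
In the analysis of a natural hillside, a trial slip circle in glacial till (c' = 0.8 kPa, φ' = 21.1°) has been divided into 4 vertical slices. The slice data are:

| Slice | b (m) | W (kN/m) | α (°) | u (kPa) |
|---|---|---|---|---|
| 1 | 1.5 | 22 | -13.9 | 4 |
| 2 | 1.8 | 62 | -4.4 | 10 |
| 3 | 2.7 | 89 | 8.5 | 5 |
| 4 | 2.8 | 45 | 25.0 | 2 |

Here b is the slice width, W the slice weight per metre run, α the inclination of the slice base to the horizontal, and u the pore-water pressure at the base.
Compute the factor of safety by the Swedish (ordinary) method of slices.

Ordinary method of slices: FS = Σ[c'·Δl_i + (W_i cosα_i − u_i·Δl_i)·tanφ'] / Σ W_i sinα_i, with Δl_i = b_i / cosα_i.
Slice 1: Δl = 1.5/cos(-13.9°) = 1.545 m; N'_1 = 22·cos(-13.9°) − 4·1.545 = 15.2; c'Δl = 1.24; W sinα = -5.3
Slice 2: Δl = 1.8/cos(-4.4°) = 1.805 m; N'_2 = 62·cos(-4.4°) − 10·1.805 = 43.8; c'Δl = 1.44; W sinα = -4.8
Slice 3: Δl = 2.7/cos8.5° = 2.730 m; N'_3 = 89·cos8.5° − 5·2.730 = 74.4; c'Δl = 2.18; W sinα = 13.2
Slice 4: Δl = 2.8/cos25.0° = 3.089 m; N'_4 = 45·cos25.0° − 2·3.089 = 34.6; c'Δl = 2.47; W sinα = 19.0
Σc'Δl = 7.3 kN/m; ΣN' = 167.9 kN/m; ΣW sinα = 22.1 kN/m
Resisting = 7.3 + 167.9·tan21.1° = 7.3 + 64.8 = 72.1 kN/m
FS = 72.1 / 22.1 = 3.259

FS = 3.26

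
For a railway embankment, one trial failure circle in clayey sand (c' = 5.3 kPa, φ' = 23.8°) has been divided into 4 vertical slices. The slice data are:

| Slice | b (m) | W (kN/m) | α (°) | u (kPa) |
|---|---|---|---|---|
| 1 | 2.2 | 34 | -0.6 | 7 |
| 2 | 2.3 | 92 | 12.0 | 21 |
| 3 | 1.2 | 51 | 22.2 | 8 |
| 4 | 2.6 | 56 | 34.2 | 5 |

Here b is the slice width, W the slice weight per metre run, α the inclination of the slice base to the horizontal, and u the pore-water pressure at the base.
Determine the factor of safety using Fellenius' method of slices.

FS = 1.49

Ordinary method of slices: FS = Σ[c'·Δl_i + (W_i cosα_i − u_i·Δl_i)·tanφ'] / Σ W_i sinα_i, with Δl_i = b_i / cosα_i.
Slice 1: Δl = 2.2/cos(-0.6°) = 2.200 m; N'_1 = 34·cos(-0.6°) − 7·2.200 = 18.6; c'Δl = 11.66; W sinα = -0.4
Slice 2: Δl = 2.3/cos12.0° = 2.351 m; N'_2 = 92·cos12.0° − 21·2.351 = 40.6; c'Δl = 12.46; W sinα = 19.1
Slice 3: Δl = 1.2/cos22.2° = 1.296 m; N'_3 = 51·cos22.2° − 8·1.296 = 36.9; c'Δl = 6.87; W sinα = 19.3
Slice 4: Δl = 2.6/cos34.2° = 3.144 m; N'_4 = 56·cos34.2° − 5·3.144 = 30.6; c'Δl = 16.66; W sinα = 31.5
Σc'Δl = 47.7 kN/m; ΣN' = 126.7 kN/m; ΣW sinα = 69.5 kN/m
Resisting = 47.7 + 126.7·tan23.8° = 47.7 + 55.9 = 103.5 kN/m
FS = 103.5 / 69.5 = 1.489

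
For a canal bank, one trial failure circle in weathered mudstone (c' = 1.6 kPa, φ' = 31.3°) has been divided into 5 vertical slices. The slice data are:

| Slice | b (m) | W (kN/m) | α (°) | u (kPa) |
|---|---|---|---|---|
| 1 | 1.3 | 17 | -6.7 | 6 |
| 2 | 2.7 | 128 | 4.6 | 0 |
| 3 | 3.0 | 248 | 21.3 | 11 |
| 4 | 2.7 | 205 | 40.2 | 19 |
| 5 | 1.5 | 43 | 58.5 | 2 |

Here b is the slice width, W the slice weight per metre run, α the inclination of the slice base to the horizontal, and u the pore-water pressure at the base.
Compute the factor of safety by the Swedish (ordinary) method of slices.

Ordinary method of slices: FS = Σ[c'·Δl_i + (W_i cosα_i − u_i·Δl_i)·tanφ'] / Σ W_i sinα_i, with Δl_i = b_i / cosα_i.
Slice 1: Δl = 1.3/cos(-6.7°) = 1.309 m; N'_1 = 17·cos(-6.7°) − 6·1.309 = 9.0; c'Δl = 2.09; W sinα = -2.0
Slice 2: Δl = 2.7/cos4.6° = 2.709 m; N'_2 = 128·cos4.6° − 0·2.709 = 127.6; c'Δl = 4.33; W sinα = 10.3
Slice 3: Δl = 3.0/cos21.3° = 3.220 m; N'_3 = 248·cos21.3° − 11·3.220 = 195.6; c'Δl = 5.15; W sinα = 90.1
Slice 4: Δl = 2.7/cos40.2° = 3.535 m; N'_4 = 205·cos40.2° − 19·3.535 = 89.4; c'Δl = 5.66; W sinα = 132.3
Slice 5: Δl = 1.5/cos58.5° = 2.871 m; N'_5 = 43·cos58.5° − 2·2.871 = 16.7; c'Δl = 4.59; W sinα = 36.7
Σc'Δl = 21.8 kN/m; ΣN' = 438.4 kN/m; ΣW sinα = 267.4 kN/m
Resisting = 21.8 + 438.4·tan31.3° = 21.8 + 266.5 = 288.4 kN/m
FS = 288.4 / 267.4 = 1.079

FS = 1.08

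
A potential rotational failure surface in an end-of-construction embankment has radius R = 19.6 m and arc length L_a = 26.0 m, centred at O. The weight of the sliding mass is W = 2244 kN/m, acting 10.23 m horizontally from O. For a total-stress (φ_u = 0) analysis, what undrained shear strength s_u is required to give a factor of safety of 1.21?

FS = s_u·L_a·R / (W·d), so s_u = FS·W·d / (L_a·R).
s_u = 1.21·2244·10.23 / (26.00·19.6) = 27776.9 / 509.60 = 54.51 kPa

s_u = 54.5 kPa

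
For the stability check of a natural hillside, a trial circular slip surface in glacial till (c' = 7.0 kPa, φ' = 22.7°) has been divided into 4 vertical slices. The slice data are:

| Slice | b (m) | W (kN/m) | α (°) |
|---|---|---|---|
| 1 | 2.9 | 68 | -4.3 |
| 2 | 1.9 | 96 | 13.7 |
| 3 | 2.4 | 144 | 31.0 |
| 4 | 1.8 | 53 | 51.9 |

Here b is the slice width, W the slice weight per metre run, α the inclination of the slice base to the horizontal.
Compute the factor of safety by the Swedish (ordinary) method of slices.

FS = 1.55

Ordinary method of slices: FS = Σ[c'·Δl_i + (W_i cosα_i)·tanφ'] / Σ W_i sinα_i, with Δl_i = b_i / cosα_i.
Slice 1: Δl = 2.9/cos(-4.3°) = 2.908 m; N'_1 = 68·cos(-4.3°) = 67.8; c'Δl = 20.36; W sinα = -5.1
Slice 2: Δl = 1.9/cos13.7° = 1.956 m; N'_2 = 96·cos13.7° = 93.3; c'Δl = 13.69; W sinα = 22.7
Slice 3: Δl = 2.4/cos31.0° = 2.800 m; N'_3 = 144·cos31.0° = 123.4; c'Δl = 19.60; W sinα = 74.2
Slice 4: Δl = 1.8/cos51.9° = 2.917 m; N'_4 = 53·cos51.9° = 32.7; c'Δl = 20.42; W sinα = 41.7
Σc'Δl = 74.1 kN/m; ΣN' = 317.2 kN/m; ΣW sinα = 133.5 kN/m
Resisting = 74.1 + 317.2·tan22.7° = 74.1 + 132.7 = 206.8 kN/m
FS = 206.8 / 133.5 = 1.549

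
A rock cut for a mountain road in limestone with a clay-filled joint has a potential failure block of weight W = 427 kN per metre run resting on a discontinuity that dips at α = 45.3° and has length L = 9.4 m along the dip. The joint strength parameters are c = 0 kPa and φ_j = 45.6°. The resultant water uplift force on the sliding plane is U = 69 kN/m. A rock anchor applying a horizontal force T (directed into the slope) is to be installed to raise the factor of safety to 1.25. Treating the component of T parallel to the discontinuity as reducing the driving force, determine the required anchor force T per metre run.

Resolving forces along and normal to the sliding plane, with the horizontal anchor force T adding T·sinα to the effective normal force and T·cosα acting up the plane against the driving force:
FS = [cL + (W cosα − U + T sinα) tanφ_j] / [W sinα − T cosα]
Without the anchor: N' = 231.3 kN/m, driving T_d = 303.5 kN/m, resisting R = 0·9.4 + 231.3·tan45.6° = 236.2 kN/m, FS = 0.78.
Setting FS = 1.25 and solving for T:
1.25·(303.5 − T cos45.3°) = 236.2 + T sin45.3°·tan45.6°
T·(sin45.3°·tan45.6° + 1.25·cos45.3°) = 1.25·303.5 − 236.2
T·(0.7108·1.0212 + 1.25·0.7034) = 379.4 − 236.2 = 143.1
T·1.6051 = 143.1
T = 89.2 kN/m

T = 89 kN/m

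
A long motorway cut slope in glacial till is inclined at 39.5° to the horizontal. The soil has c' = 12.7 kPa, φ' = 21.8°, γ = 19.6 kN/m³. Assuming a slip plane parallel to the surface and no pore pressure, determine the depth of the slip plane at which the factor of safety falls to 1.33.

Setting FS = 1.33 in FS = [c' + γz cos²β tanφ'] / [γz sinβ cosβ] and solving for z:
z = c' / [γ cosβ (FS·sinβ − cosβ·tanφ')]
  = 12.7 / [19.6·cos39.5°·(1.33·sin39.5° − cos39.5°·tan21.8°)]
  = 12.7 / [19.6·0.7716·(1.33·0.6361 − 0.7716·0.4000)]
  = 12.7 / 8.1269 = 1.563 m

z = 1.56 m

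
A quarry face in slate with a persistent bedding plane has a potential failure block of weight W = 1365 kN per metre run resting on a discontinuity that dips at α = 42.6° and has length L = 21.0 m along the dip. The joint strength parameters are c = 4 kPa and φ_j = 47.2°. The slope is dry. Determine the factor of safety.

Resolving the block weight along and normal to the plane and applying the Mohr–Coulomb strength on the joint:
N' = W cosα = 1365·cos42.6° = 1004.8 kN/m
Driving force T = W sinα = 1365·sin42.6° = 923.9 kN/m
Resisting force R = c·L + N'·tanφ_j = 4·21.0 + 1004.8·tan47.2° = 84.0 + 1085.1 = 1169.1 kN/m
FS = R / T = 1169.1 / 923.9 = 1.265

FS = 1.27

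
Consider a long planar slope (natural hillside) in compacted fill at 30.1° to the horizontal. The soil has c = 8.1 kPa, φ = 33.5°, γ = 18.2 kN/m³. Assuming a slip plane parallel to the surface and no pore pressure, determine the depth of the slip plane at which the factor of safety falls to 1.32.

z = 5.76 m

Setting FS = 1.32 in FS = [c + γz cos²β tanφ] / [γz sinβ cosβ] and solving for z:
z = c / [γ cosβ (FS·sinβ − cosβ·tanφ)]
  = 8.1 / [18.2·cos30.1°·(1.32·sin30.1° − cos30.1°·tan33.5°)]
  = 8.1 / [18.2·0.8652·(1.32·0.5015 − 0.8652·0.6619)]
  = 8.1 / 1.4071 = 5.757 m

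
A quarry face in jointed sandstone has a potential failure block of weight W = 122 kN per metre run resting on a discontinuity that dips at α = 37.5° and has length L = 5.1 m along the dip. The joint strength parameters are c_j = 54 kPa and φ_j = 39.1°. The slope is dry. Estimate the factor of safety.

Resolving the block weight along and normal to the plane and applying the Mohr–Coulomb strength on the joint:
N' = W cosα = 122·cos37.5° = 96.8 kN/m
Driving force T = W sinα = 122·sin37.5° = 74.3 kN/m
Resisting force R = c_j·L + N'·tanφ_j = 54·5.1 + 96.8·tan39.1° = 275.4 + 78.7 = 354.1 kN/m
FS = R / T = 354.1 / 74.3 = 4.767

FS = 4.77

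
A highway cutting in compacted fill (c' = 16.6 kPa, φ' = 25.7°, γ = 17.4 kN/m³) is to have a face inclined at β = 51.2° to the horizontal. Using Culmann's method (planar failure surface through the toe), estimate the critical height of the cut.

Culmann's analysis gives the critical failure plane at α_cr = (β + φ')/2 = (51.2 + 25.7)/2 = 38.5°, and the critical height
H_c = (4c'/γ) · sinβ cosφ' / [1 − cos(β − φ')]
    = (4·16.6/17.4) · sin51.2°·cos25.7° / [1 − cos(25.5°)]
    = 3.816 · 0.7793·0.9011 / [1 − 0.9026]
    = 3.816 · 0.7022 / 0.0974
    = 27.51 m

H_c = 27.51 m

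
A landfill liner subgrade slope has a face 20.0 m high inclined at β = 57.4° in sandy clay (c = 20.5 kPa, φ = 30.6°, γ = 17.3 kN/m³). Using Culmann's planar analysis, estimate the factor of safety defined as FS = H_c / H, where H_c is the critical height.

FS = 1.60

H_c = (4c/γ) · sinβ cosφ / [1 − cos(β − φ)]
    = (4·20.5/17.3) · sin57.4°·cos30.6° / [1 − cos26.8°]
    = 4.740 · 0.7251 / 0.1074 = 32.00 m
FS = H_c / H = 32.00 / 20.0 = 1.600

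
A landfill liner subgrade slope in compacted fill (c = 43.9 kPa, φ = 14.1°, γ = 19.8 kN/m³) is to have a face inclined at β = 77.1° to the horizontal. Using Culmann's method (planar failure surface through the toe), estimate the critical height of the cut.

Culmann's analysis gives the critical failure plane at α_cr = (β + φ)/2 = (77.1 + 14.1)/2 = 45.6°, and the critical height
H_c = (4c/γ) · sinβ cosφ / [1 − cos(β − φ)]
    = (4·43.9/19.8) · sin77.1°·cos14.1° / [1 − cos(63.0°)]
    = 8.869 · 0.9748·0.9699 / [1 − 0.4540]
    = 8.869 · 0.9454 / 0.5460
    = 15.36 m

H_c = 15.36 m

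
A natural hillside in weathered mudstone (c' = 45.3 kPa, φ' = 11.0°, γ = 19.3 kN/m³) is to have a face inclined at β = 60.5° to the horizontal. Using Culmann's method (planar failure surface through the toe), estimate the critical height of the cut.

H_c = 22.88 m

Culmann's analysis gives the critical failure plane at α_cr = (β + φ')/2 = (60.5 + 11.0)/2 = 35.8°, and the critical height
H_c = (4c'/γ) · sinβ cosφ' / [1 − cos(β − φ')]
    = (4·45.3/19.3) · sin60.5°·cos11.0° / [1 − cos(49.5°)]
    = 9.389 · 0.8704·0.9816 / [1 − 0.6494]
    = 9.389 · 0.8544 / 0.3506
    = 22.88 m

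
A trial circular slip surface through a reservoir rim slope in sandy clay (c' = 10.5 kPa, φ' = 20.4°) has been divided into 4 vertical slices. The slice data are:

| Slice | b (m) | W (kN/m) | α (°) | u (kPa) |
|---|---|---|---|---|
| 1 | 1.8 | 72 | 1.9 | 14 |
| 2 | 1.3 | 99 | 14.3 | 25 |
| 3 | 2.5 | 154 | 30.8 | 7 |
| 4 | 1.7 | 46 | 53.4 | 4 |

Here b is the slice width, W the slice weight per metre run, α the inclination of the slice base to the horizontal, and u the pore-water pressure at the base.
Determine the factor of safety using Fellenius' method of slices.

Ordinary method of slices: FS = Σ[c'·Δl_i + (W_i cosα_i − u_i·Δl_i)·tanφ'] / Σ W_i sinα_i, with Δl_i = b_i / cosα_i.
Slice 1: Δl = 1.8/cos1.9° = 1.801 m; N'_1 = 72·cos1.9° − 14·1.801 = 46.7; c'Δl = 18.91; W sinα = 2.4
Slice 2: Δl = 1.3/cos14.3° = 1.342 m; N'_2 = 99·cos14.3° − 25·1.342 = 62.4; c'Δl = 14.09; W sinα = 24.5
Slice 3: Δl = 2.5/cos30.8° = 2.910 m; N'_3 = 154·cos30.8° − 7·2.910 = 111.9; c'Δl = 30.56; W sinα = 78.9
Slice 4: Δl = 1.7/cos53.4° = 2.851 m; N'_4 = 46·cos53.4° − 4·2.851 = 16.0; c'Δl = 29.94; W sinα = 36.9
Σc'Δl = 93.5 kN/m; ΣN' = 237.1 kN/m; ΣW sinα = 142.6 kN/m
Resisting = 93.5 + 237.1·tan20.4° = 93.5 + 88.2 = 181.7 kN/m
FS = 181.7 / 142.6 = 1.274

FS = 1.27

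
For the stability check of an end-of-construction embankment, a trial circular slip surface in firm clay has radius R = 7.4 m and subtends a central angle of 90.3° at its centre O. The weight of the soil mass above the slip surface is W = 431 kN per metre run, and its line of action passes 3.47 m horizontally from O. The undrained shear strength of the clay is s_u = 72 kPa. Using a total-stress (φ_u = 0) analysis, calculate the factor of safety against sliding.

FS = 4.15

Taking moments about the centre O, the resisting moment is provided by the undrained shear strength acting along the arc:
Arc length L_a = R·θ = 7.4·(90.3°·π/180) = 7.4·1.5760 = 11.66 m
M_R = s_u·L_a·R = 72·11.66·7.4 = 6213.9 kN·m/m
M_D = W·d = 431·3.47 = 1495.6 kN·m/m
FS = M_R / M_D = 6213.9 / 1495.6 = 4.155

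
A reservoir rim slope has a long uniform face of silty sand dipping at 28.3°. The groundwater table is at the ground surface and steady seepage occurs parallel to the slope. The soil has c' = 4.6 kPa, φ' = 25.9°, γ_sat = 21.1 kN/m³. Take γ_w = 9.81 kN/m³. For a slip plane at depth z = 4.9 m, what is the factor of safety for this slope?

With seepage parallel to the slope and the water table at the surface, the effective normal stress on the slip plane uses the buoyant unit weight γ' = γ_sat − γ_w while the driving shear stress uses γ_sat:
FS = [c' + γ' z cos²β tanφ'] / [γ_sat z sinβ cosβ]
γ' = 21.1 − 9.81 = 11.29 kN/m³
Numerator = 4.6 + 11.29·4.9·cos²28.3°·tan25.9° = 4.6 + 11.29·4.9·0.7752·0.4856 = 25.425 kPa
Denominator = 21.1·4.9·sin28.3°·cos28.3° = 21.1·4.9·0.4741·0.8805 = 43.157 kPa
FS = 25.425 / 43.157 = 0.589

FS = 0.59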